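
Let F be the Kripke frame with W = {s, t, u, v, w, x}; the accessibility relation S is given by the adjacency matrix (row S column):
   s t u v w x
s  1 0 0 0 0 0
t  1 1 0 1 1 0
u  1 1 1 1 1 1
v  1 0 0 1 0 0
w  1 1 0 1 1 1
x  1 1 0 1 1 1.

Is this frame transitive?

No

Transitive: no — t S w and w S x, but not t S x.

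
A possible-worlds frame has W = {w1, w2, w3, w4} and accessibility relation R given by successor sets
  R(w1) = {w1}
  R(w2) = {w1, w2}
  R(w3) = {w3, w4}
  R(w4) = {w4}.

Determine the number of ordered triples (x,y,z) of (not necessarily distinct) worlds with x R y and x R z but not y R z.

2

Enumerating: (w2,w1,w2), (w3,w4,w3).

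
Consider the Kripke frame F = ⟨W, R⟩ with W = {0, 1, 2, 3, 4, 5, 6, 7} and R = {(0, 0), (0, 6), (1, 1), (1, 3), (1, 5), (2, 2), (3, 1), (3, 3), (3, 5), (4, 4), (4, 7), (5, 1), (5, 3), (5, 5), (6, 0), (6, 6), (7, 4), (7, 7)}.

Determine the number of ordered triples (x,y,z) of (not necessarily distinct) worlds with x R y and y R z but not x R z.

0

R is transitive; there are no such tuples.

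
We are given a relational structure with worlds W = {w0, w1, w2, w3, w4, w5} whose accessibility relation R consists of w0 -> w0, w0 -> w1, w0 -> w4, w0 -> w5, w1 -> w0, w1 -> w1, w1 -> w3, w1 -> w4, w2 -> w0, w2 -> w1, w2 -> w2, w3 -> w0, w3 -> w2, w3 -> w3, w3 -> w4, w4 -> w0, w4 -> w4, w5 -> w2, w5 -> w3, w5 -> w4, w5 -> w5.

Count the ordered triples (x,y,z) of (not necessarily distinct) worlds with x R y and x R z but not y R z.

24

Enumerating: (w0,w1,w5), (w0,w4,w1), (w0,w4,w5), (w0,w5,w0), (w0,w5,w1), (w1,w0,w3), (w1,w3,w1), (w1,w4,w1), (w1,w4,w3), (w2,w0,w2), (w2,w1,w2), (w3,w0,w2), … and 12 more.
Total: 24.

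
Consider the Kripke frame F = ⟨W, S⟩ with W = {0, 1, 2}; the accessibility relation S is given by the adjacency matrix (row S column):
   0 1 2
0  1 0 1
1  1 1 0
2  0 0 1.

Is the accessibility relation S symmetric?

No

Symmetric: no — 0 S 2 but not 2 S 0.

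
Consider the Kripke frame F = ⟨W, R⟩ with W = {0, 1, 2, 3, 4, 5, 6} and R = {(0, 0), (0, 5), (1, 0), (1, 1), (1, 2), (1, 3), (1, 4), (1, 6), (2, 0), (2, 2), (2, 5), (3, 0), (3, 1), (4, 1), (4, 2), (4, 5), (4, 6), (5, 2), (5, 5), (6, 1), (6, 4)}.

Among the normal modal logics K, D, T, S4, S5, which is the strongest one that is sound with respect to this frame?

Serial (axiom D): yes — every world has a successor (e.g. 0 R 0).
Reflexive (axiom T): no — 3 is not related to itself.
Transitive (axiom 4): no — 0 R 5 and 5 R 2, but not 0 R 2.
Euclidean (axiom 5): no — 1 R 0 and 1 R 2, but not 0 R 2.
So F validates K, D; T would additionally require R to be reflexive. The strongest is D.

D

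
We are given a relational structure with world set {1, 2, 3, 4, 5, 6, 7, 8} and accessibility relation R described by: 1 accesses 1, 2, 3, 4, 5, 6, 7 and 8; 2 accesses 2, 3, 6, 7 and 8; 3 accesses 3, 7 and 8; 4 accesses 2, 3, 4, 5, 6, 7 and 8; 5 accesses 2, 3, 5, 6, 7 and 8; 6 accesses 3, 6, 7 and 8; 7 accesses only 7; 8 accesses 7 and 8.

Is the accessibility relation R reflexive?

Yes

Reflexive: yes — every world is R-related to itself.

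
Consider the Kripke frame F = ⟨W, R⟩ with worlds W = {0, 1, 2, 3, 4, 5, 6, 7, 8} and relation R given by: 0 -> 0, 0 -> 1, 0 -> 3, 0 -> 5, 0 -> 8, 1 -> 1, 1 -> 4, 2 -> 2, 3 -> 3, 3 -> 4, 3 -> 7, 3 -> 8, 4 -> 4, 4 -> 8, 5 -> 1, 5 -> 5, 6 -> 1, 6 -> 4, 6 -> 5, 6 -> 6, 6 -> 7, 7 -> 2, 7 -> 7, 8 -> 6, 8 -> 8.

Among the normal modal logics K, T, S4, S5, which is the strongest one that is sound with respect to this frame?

T

Reflexive (axiom T): yes — every world is R-related to itself.
Transitive (axiom 4): no — 0 R 1 and 1 R 4, but not 0 R 4.
Euclidean (axiom 5): no — 0 R 1 and 0 R 3, but not 1 R 3.
So F validates K, T; S4 would additionally require R to be transitive. The strongest is T.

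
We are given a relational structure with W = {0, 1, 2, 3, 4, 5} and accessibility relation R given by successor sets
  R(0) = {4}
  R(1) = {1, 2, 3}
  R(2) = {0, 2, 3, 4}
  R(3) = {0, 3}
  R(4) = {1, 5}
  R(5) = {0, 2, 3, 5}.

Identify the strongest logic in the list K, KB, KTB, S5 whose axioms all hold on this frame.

Symmetric (axiom B): no — 0 R 4 but not 4 R 0.
Reflexive (axiom T): no — 0 is not related to itself.
Euclidean (axiom 5): no — 1 R 3 and 1 R 2, but not 3 R 2.
So F validates K; KB would additionally require R to be symmetric. The strongest is K.

K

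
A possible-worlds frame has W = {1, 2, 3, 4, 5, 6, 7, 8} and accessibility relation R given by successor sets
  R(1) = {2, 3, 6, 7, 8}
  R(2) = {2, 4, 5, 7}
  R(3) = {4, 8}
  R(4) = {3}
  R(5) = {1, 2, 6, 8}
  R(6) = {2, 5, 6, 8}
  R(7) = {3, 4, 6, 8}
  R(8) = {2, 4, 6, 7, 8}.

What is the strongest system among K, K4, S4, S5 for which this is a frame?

Transitive (axiom 4): no — 1 R 2 and 2 R 4, but not 1 R 4.
Reflexive (axiom T): no — 1 is not related to itself.
Euclidean (axiom 5): no — 1 R 2 and 1 R 3, but not 2 R 3.
So F validates K; K4 would additionally require R to be transitive. The strongest is K.

K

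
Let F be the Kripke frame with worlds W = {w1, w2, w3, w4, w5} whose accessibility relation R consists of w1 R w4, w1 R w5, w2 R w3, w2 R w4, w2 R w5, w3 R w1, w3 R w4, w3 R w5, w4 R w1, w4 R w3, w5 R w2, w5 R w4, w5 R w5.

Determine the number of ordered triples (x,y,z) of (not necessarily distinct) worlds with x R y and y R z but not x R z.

Enumerating: (w1,w4,w1), (w1,w4,w3), (w1,w5,w2), (w2,w3,w1), (w2,w4,w1), (w2,w5,w2), (w3,w4,w3), (w3,w5,w2), (w4,w1,w4), (w4,w1,w5), (w4,w3,w4), (w4,w3,w5), (w5,w2,w3), (w5,w4,w1), (w5,w4,w3).

15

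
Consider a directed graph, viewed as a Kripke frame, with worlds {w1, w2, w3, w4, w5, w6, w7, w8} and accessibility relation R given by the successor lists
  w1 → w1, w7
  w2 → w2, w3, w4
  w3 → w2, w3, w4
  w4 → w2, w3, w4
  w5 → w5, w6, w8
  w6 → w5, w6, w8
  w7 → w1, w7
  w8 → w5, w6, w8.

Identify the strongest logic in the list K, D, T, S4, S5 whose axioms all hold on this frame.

S5

Serial (axiom D): yes — every world has a successor (e.g. w1 R w1).
Reflexive (axiom T): yes — every world is R-related to itself.
Transitive (axiom 4): yes — every two-step R-path is closed by a direct edge.
Euclidean (axiom 5): yes — any two successors of a common world are R-related.
So F validates K, D, T, S4, S5. The strongest is S5.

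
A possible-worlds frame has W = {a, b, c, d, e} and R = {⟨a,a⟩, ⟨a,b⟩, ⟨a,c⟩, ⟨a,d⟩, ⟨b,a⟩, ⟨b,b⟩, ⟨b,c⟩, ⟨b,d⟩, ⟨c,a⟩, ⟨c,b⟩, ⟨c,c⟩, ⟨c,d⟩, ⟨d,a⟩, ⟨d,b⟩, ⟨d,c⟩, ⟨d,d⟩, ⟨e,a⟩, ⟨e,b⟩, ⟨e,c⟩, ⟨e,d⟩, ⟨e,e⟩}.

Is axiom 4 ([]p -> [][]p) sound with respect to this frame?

By correspondence theory, 4 is valid on a frame iff R is transitive.
Transitive: yes — every two-step R-path is closed by a direct edge.

Yes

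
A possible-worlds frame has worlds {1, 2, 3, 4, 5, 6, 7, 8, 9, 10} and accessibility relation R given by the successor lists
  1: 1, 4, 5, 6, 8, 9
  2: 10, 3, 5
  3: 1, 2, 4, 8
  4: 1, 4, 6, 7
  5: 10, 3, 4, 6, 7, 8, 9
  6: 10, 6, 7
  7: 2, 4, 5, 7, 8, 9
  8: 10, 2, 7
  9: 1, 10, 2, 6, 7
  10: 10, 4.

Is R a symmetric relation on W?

No

Symmetric: no — 1 R 5 but not 5 R 1.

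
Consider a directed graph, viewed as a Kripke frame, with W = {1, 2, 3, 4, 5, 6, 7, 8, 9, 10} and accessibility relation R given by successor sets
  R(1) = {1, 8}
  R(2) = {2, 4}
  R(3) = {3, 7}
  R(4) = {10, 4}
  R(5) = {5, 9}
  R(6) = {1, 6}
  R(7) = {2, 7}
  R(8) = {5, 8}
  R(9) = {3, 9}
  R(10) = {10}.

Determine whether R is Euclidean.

Euclidean: no — 1 R 8 and 1 R 1, but not 8 R 1.

No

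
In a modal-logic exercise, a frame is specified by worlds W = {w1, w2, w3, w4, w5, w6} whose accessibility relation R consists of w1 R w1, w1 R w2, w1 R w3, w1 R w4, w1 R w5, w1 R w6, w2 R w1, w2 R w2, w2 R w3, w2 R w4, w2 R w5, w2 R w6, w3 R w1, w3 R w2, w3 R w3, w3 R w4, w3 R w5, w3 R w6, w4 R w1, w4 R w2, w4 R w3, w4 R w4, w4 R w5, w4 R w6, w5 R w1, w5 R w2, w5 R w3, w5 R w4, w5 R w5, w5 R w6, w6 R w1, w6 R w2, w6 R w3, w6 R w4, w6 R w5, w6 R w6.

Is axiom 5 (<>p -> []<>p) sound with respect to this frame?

Yes

The schema 5 characterises exactly the Euclidean frames.
Euclidean: yes — any two successors of a common world are R-related.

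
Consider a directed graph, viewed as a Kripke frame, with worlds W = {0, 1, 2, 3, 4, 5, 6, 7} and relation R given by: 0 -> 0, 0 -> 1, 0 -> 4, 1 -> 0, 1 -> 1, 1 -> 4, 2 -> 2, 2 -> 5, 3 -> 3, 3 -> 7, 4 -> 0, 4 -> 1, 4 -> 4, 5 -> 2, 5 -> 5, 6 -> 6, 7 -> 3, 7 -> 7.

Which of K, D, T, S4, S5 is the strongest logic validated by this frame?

S5

Serial (axiom D): yes — every world has a successor (e.g. 0 R 0).
Reflexive (axiom T): yes — every world is R-related to itself.
Transitive (axiom 4): yes — every two-step R-path is closed by a direct edge.
Euclidean (axiom 5): yes — any two successors of a common world are R-related.
So F validates K, D, T, S4, S5. The strongest is S5.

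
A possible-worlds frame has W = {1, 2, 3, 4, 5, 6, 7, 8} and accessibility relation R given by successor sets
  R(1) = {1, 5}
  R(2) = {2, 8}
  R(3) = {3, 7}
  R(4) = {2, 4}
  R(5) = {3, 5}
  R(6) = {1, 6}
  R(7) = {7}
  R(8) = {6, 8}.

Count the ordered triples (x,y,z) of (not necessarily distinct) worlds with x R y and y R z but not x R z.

6

Enumerating: (1,5,3), (2,8,6), (4,2,8), (5,3,7), (6,1,5), (8,6,1).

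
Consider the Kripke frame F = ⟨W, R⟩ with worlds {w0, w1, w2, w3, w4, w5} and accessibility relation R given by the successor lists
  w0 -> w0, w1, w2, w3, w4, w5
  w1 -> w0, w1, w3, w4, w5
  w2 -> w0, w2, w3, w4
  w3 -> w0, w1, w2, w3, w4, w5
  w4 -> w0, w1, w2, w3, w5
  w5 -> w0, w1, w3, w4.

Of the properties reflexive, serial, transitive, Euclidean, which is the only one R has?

Reflexive: no — w4 is not related to itself.
Serial: yes — every world has a successor (e.g. w0 R w0).
Transitive: no — w1 R w0 and w0 R w2, but not w1 R w2.
Euclidean: no — w0 R w1 and w0 R w2, but not w1 R w2.
Only serial holds.

serial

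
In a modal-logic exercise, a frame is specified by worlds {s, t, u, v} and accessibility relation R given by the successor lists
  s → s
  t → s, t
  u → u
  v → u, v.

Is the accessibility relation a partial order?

Reflexive: yes — every world is R-related to itself.
Transitive: yes — every two-step R-path is closed by a direct edge.
Antisymmetric: yes — no distinct pair is related both ways.
So R is a partial order.

Yes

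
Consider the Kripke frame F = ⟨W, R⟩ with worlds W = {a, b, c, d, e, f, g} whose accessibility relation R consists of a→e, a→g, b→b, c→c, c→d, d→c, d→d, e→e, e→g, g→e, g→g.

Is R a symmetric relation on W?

Symmetric: no — a R e but not e R a.

No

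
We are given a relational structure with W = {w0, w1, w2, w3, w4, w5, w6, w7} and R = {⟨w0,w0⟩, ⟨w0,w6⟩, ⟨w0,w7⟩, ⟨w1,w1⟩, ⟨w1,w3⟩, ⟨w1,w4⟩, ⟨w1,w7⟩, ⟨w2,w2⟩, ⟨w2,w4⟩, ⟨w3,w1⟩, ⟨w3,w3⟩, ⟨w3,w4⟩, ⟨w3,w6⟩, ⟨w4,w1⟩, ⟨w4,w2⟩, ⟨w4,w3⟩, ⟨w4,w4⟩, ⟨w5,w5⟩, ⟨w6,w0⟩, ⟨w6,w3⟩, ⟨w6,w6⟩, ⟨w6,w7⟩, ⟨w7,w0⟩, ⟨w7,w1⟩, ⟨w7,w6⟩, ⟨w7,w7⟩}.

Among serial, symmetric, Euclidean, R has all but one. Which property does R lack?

Euclidean

Serial: yes — every world has a successor (e.g. w0 R w0).
Symmetric: yes — every pair in R has its reverse in R.
Euclidean: no — w1 R w3 and w1 R w7, but not w3 R w7.
Only Euclidean fails.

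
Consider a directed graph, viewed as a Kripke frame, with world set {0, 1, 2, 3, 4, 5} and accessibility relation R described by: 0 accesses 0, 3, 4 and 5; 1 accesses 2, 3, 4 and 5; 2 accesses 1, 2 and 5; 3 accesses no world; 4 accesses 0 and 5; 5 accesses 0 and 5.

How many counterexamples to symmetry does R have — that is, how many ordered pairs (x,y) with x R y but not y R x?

Enumerating: (0,3), (1,3), (1,4), (1,5), (2,5), (4,5).

6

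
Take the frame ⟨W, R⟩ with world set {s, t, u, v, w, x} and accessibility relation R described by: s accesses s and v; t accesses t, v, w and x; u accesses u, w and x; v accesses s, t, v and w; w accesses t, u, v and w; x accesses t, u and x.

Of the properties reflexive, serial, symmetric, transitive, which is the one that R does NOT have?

Reflexive: yes — every world is R-related to itself.
Serial: yes — every world has a successor (e.g. s R s).
Symmetric: yes — every pair in R has its reverse in R.
Transitive: no — s R v and v R t, but not s R t.
Only transitive fails.

transitive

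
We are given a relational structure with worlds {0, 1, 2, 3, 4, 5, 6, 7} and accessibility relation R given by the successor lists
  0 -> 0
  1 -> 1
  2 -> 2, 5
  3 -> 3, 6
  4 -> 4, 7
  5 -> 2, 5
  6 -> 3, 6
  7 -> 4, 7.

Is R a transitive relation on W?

Yes

Transitive: yes — every two-step R-path is closed by a direct edge.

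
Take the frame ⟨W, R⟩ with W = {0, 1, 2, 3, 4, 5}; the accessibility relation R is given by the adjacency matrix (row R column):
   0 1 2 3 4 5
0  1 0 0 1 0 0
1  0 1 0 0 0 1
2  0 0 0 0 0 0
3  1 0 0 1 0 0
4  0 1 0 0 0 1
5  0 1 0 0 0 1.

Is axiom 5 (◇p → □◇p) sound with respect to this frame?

The schema 5 characterises exactly the Euclidean frames.
Euclidean: yes — any two successors of a common world are R-related.

Yes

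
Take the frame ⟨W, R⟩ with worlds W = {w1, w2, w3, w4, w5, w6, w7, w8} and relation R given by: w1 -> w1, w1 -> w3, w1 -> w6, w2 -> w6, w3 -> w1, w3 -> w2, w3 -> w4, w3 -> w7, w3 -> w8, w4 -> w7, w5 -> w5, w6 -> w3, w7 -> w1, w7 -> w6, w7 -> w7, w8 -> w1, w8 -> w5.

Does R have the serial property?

Yes

Serial: yes — every world has a successor (e.g. w1 R w1).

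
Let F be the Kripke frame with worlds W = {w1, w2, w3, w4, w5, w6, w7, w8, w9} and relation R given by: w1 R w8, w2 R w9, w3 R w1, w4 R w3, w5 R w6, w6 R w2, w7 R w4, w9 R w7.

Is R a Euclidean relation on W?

Euclidean: no — w1 R w8 and w1 R w8, but not w8 R w8.

No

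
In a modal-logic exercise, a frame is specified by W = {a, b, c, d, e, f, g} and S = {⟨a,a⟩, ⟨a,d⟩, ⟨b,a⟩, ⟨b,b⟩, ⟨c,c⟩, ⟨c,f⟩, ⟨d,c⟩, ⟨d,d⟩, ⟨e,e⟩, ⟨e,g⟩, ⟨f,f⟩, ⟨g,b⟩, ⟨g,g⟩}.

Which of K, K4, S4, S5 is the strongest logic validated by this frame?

Transitive (axiom 4): no — a S d and d S c, but not a S c.
Reflexive (axiom T): yes — every world is S-related to itself.
Euclidean (axiom 5): no — a S d and a S a, but not d S a.
So F validates K; K4 would additionally require S to be transitive. The strongest is K.

K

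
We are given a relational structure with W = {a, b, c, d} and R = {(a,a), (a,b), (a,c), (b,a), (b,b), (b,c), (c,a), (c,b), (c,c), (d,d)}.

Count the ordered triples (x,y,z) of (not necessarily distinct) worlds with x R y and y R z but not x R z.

R is transitive; there are no such tuples.

0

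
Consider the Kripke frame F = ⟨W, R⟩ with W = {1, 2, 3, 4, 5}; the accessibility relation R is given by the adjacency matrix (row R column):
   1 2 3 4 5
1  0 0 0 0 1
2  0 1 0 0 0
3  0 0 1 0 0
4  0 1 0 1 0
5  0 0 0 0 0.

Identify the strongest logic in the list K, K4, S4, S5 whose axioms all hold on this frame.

K4

Transitive (axiom 4): yes — every two-step R-path is closed by a direct edge.
Reflexive (axiom T): no — 1 is not related to itself.
Euclidean (axiom 5): no — 1 R 5 and 1 R 5, but not 5 R 5.
So F validates K, K4; S4 would additionally require R to be reflexive. The strongest is K4.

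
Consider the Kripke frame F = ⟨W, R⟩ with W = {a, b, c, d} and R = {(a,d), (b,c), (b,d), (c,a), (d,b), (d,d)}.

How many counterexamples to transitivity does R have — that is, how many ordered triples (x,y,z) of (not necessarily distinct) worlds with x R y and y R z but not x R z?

5

Enumerating: (a,d,b), (b,c,a), (b,d,b), (c,a,d), (d,b,c).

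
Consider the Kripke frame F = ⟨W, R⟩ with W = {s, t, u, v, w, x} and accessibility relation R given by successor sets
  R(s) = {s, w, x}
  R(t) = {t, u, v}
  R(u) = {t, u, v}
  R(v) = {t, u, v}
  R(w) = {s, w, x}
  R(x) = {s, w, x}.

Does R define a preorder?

Yes

Reflexive: yes — every world is R-related to itself.
Transitive: yes — every two-step R-path is closed by a direct edge.
So R is a preorder.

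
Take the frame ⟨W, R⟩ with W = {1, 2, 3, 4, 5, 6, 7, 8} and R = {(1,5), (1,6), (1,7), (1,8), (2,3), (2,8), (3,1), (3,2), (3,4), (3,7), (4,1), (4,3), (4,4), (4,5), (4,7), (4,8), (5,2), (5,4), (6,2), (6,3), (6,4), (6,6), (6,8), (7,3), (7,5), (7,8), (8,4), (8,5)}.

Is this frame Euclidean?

No

Euclidean: no — 1 R 5 and 1 R 6, but not 5 R 6.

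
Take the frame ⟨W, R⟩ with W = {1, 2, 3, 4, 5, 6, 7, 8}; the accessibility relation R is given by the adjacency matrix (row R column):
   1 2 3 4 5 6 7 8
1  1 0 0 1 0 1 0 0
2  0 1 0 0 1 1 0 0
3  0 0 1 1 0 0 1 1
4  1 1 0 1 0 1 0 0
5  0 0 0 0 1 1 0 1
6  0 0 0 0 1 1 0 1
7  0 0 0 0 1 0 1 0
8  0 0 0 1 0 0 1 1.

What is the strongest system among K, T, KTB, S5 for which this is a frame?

T

Reflexive (axiom T): yes — every world is R-related to itself.
Symmetric (axiom B): no — 1 R 6 but not 6 R 1.
Euclidean (axiom 5): no — 1 R 6 and 1 R 4, but not 6 R 4.
So F validates K, T; KTB would additionally require R to be symmetric. The strongest is T.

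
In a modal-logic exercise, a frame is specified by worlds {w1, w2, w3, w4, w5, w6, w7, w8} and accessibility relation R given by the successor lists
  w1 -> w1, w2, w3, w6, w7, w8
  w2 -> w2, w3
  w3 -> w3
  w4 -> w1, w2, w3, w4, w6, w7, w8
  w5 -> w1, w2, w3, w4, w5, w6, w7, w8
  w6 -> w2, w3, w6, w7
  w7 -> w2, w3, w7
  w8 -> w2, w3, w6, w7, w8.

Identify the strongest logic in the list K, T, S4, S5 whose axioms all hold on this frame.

S4

Reflexive (axiom T): yes — every world is R-related to itself.
Transitive (axiom 4): yes — every two-step R-path is closed by a direct edge.
Euclidean (axiom 5): no — w1 R w2 and w1 R w6, but not w2 R w6.
So F validates K, T, S4; S5 would additionally require R to be Euclidean. The strongest is S4.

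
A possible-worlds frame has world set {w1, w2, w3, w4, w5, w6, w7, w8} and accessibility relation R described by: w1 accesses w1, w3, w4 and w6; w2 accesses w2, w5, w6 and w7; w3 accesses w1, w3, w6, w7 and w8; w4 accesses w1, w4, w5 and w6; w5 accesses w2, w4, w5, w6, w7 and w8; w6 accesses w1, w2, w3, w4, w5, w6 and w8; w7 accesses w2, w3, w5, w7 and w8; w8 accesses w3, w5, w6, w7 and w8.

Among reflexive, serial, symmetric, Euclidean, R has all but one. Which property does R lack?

Reflexive: yes — every world is R-related to itself.
Serial: yes — every world has a successor (e.g. w1 R w1).
Symmetric: yes — every pair in R has its reverse in R.
Euclidean: no — w1 R w3 and w1 R w4, but not w3 R w4.
Only Euclidean fails.

Euclidean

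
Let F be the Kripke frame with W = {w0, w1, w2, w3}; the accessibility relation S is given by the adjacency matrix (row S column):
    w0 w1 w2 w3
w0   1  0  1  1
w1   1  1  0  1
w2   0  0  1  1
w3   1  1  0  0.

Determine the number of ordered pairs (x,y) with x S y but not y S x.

3

Enumerating: (w0,w2), (w1,w0), (w2,w3).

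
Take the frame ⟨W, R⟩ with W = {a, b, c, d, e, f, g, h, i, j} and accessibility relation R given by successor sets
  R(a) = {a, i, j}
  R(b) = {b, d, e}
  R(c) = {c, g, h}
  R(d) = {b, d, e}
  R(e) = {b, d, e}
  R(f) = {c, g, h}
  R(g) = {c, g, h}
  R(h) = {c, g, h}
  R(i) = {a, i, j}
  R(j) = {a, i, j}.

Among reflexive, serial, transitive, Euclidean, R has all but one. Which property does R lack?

reflexive

Reflexive: no — f is not related to itself.
Serial: yes — every world has a successor (e.g. a R a).
Transitive: yes — every two-step R-path is closed by a direct edge.
Euclidean: yes — any two successors of a common world are R-related.
Only reflexive fails.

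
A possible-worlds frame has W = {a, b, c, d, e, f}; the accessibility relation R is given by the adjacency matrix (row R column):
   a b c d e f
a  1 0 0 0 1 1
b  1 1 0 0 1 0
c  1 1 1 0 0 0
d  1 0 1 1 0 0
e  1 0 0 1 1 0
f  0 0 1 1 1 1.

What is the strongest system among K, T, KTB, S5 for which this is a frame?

T

Reflexive (axiom T): yes — every world is R-related to itself.
Symmetric (axiom B): no — a R f but not f R a.
Euclidean (axiom 5): no — a R e and a R f, but not e R f.
So F validates K, T; KTB would additionally require R to be symmetric. The strongest is T.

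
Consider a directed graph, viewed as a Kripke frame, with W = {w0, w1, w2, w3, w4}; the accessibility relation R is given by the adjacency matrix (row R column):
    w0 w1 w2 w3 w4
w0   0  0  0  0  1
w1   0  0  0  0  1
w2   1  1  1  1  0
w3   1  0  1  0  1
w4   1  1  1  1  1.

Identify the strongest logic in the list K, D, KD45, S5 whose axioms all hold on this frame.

Serial (axiom D): yes — every world has a successor (e.g. w0 R w4).
Euclidean (axiom 5): no — w2 R w0 and w2 R w1, but not w0 R w1.
Transitive (axiom 4): no — w0 R w4 and w4 R w1, but not w0 R w1.
Reflexive (axiom T): no — w0 is not related to itself.
So F validates K, D; KD45 would additionally require R to be Euclidean and transitive. The strongest is D.

D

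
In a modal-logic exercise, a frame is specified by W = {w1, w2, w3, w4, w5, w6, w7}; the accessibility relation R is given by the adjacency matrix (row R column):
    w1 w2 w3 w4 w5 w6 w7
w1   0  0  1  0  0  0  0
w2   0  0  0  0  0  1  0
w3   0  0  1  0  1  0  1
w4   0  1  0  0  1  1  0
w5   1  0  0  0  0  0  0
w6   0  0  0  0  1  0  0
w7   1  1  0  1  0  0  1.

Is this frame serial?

Yes

Serial: yes — every world has a successor (e.g. w1 R w3).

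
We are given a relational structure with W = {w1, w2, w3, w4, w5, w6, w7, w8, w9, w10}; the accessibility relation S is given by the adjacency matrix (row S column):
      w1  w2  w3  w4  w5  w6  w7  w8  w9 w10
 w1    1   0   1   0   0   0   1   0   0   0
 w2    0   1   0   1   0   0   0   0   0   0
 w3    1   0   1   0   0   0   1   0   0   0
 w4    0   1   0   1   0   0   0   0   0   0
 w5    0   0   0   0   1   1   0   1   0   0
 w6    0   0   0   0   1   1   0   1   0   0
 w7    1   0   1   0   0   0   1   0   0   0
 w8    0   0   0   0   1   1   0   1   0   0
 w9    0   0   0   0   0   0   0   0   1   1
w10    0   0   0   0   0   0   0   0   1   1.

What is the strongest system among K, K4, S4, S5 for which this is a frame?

S5

Transitive (axiom 4): yes — every two-step S-path is closed by a direct edge.
Reflexive (axiom T): yes — every world is S-related to itself.
Euclidean (axiom 5): yes — any two successors of a common world are S-related.
So F validates K, K4, S4, S5. The strongest is S5.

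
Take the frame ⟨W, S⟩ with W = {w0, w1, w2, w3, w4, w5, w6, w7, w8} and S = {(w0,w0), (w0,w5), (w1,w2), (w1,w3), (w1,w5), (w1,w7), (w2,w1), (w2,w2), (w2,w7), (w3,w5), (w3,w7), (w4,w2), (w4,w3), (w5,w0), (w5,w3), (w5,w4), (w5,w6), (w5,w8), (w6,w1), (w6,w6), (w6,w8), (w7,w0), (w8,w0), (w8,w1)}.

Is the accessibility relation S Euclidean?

No

Euclidean: no — w1 S w2 and w1 S w3, but not w2 S w3.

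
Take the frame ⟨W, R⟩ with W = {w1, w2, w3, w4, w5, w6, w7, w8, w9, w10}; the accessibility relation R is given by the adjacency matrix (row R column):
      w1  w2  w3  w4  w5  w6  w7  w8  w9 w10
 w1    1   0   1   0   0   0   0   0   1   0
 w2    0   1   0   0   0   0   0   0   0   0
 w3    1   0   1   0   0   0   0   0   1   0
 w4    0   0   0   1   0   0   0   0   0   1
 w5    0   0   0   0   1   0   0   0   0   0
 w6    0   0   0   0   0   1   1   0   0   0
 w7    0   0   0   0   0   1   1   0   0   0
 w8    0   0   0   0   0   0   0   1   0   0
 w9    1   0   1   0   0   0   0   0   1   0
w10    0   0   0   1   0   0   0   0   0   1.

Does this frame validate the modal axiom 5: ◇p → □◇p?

Axiom 5 corresponds to the accessibility relation being Euclidean.
Euclidean: yes — any two successors of a common world are R-related.

Yes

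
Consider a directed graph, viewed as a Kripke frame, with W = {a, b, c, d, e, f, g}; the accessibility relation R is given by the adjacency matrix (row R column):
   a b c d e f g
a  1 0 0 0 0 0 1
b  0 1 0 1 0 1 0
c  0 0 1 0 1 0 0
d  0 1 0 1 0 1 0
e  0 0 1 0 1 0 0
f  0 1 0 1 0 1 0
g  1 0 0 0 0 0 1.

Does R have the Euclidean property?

Euclidean: yes — any two successors of a common world are R-related.

Yes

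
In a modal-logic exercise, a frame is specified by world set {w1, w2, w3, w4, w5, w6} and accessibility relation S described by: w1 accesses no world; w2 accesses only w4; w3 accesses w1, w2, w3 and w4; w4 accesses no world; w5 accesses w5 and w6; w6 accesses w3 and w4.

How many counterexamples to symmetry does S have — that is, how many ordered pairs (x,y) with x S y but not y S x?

Enumerating: (w2,w4), (w3,w1), (w3,w2), (w3,w4), (w5,w6), (w6,w3), (w6,w4).

7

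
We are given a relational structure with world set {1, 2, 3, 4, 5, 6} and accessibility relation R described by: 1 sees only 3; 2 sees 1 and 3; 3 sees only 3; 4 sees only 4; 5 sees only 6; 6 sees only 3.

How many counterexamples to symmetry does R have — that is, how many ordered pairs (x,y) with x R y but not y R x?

Enumerating: (1,3), (2,1), (2,3), (5,6), (6,3).

5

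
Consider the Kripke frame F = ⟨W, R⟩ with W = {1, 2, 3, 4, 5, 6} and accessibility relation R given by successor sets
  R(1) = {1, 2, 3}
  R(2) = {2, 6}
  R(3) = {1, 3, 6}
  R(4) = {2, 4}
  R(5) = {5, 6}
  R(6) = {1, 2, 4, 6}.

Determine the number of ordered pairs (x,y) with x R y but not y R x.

Enumerating: (1,2), (3,6), (4,2), (5,6), (6,1), (6,4).

6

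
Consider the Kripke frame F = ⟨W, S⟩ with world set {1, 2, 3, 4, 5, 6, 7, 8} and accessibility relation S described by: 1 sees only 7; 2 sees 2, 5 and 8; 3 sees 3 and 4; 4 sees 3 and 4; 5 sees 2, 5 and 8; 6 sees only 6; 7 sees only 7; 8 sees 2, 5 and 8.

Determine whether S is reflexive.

No

Reflexive: no — 1 is not related to itself.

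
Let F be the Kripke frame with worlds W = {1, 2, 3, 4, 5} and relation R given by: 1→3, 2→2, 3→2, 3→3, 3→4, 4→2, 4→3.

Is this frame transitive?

Transitive: no — 1 R 3 and 3 R 2, but not 1 R 2.

No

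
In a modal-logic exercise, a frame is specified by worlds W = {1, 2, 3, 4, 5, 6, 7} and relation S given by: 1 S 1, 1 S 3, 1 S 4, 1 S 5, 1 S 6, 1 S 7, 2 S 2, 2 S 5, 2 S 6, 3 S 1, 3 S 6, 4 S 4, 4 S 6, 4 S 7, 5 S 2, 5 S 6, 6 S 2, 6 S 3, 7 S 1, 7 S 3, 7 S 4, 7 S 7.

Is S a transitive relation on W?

Transitive: no — 1 S 5 and 5 S 2, but not 1 S 2.

No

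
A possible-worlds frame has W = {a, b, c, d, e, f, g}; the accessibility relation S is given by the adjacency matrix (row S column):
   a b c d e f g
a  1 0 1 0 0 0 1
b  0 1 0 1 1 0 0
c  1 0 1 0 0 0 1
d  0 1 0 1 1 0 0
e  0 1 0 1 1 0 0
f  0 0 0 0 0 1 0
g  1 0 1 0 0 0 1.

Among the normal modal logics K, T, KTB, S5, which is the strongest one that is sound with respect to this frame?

Reflexive (axiom T): yes — every world is S-related to itself.
Symmetric (axiom B): yes — every pair in S has its reverse in S.
Euclidean (axiom 5): yes — any two successors of a common world are S-related.
So F validates K, T, KTB, S5. The strongest is S5.

S5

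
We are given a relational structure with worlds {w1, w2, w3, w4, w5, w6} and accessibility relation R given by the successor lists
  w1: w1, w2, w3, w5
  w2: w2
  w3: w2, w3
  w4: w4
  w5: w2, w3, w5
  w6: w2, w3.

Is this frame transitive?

Yes

Transitive: yes — every two-step R-path is closed by a direct edge.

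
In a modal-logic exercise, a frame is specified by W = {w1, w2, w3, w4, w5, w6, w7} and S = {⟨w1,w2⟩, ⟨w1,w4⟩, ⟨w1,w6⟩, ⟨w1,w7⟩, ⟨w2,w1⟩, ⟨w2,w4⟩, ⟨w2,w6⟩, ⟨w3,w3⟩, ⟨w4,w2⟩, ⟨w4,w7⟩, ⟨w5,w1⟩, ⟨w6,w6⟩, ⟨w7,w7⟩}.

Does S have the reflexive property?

Reflexive: no — w1 is not related to itself.

No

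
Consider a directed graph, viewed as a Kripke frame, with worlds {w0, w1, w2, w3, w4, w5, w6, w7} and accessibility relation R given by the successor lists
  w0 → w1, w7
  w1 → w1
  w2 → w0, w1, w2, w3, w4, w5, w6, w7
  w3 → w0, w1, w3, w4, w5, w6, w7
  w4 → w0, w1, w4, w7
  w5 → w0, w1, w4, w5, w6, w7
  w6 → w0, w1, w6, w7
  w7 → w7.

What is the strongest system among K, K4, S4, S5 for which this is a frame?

Transitive (axiom 4): yes — every two-step R-path is closed by a direct edge.
Reflexive (axiom T): no — w0 is not related to itself.
Euclidean (axiom 5): no — w0 R w1 and w0 R w7, but not w1 R w7.
So F validates K, K4; S4 would additionally require R to be reflexive. The strongest is K4.

K4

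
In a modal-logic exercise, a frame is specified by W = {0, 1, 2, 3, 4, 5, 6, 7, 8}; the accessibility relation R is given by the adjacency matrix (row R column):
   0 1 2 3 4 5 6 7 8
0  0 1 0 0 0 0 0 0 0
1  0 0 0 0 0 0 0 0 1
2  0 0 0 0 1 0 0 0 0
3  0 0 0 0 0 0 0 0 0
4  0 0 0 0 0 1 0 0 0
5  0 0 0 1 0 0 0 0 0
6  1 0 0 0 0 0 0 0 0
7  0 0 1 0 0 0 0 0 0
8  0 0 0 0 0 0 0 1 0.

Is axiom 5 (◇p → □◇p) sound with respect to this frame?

No

By correspondence theory, 5 is valid on a frame iff R is Euclidean.
Euclidean: no — 0 R 1 and 0 R 1, but not 1 R 1.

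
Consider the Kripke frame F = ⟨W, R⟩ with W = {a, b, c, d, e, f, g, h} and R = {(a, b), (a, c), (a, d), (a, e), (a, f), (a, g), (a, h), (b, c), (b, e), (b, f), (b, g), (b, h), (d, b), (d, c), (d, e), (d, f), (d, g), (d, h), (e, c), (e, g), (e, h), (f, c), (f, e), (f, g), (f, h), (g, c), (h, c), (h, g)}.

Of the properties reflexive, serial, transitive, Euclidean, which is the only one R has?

transitive

Reflexive: no — a is not related to itself.
Serial: no — c has no R-successor.
Transitive: yes — every two-step R-path is closed by a direct edge.
Euclidean: no — a R b and a R d, but not b R d.
Only transitive holds.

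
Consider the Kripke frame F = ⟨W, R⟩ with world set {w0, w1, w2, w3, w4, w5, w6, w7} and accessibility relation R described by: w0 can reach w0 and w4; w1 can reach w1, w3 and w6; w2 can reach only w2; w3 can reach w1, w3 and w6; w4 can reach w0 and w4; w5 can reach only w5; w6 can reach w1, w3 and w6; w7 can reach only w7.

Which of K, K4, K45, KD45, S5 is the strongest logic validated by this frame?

S5

Transitive (axiom 4): yes — every two-step R-path is closed by a direct edge.
Euclidean (axiom 5): yes — any two successors of a common world are R-related.
Serial (axiom D): yes — every world has a successor (e.g. w0 R w0).
Reflexive (axiom T): yes — every world is R-related to itself.
So F validates K, K4, K45, KD45, S5. The strongest is S5.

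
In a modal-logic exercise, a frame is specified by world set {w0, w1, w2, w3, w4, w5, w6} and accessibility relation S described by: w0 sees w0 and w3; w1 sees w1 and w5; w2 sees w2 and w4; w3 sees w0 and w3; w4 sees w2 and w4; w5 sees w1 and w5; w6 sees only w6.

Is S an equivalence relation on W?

Reflexive: yes — every world is S-related to itself.
Symmetric: yes — every pair in S has its reverse in S.
Transitive: yes — every two-step S-path is closed by a direct edge.
So S is an equivalence relation.

Yes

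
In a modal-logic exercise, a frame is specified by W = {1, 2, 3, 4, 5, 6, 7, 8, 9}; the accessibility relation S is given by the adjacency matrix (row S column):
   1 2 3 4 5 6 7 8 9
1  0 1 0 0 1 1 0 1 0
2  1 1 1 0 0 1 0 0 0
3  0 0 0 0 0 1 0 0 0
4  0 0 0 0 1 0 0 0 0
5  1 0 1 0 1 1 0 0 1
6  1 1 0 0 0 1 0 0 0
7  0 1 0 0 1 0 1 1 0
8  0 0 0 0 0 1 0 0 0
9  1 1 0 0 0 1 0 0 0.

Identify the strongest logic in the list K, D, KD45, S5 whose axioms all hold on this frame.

D

Serial (axiom D): yes — every world has a successor (e.g. 1 S 2).
Euclidean (axiom 5): no — 1 S 2 and 1 S 5, but not 2 S 5.
Transitive (axiom 4): no — 1 S 2 and 2 S 3, but not 1 S 3.
Reflexive (axiom T): no — 1 is not related to itself.
So F validates K, D; KD45 would additionally require S to be Euclidean and transitive. The strongest is D.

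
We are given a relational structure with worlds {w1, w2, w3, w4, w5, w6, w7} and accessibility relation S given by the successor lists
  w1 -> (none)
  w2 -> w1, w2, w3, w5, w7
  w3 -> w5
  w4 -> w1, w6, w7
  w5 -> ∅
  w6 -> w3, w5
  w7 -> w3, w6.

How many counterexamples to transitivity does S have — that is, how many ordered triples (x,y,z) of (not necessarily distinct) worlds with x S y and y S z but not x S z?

Enumerating: (w2,w7,w6), (w4,w6,w3), (w4,w6,w5), (w4,w7,w3), (w7,w3,w5), (w7,w6,w5).

6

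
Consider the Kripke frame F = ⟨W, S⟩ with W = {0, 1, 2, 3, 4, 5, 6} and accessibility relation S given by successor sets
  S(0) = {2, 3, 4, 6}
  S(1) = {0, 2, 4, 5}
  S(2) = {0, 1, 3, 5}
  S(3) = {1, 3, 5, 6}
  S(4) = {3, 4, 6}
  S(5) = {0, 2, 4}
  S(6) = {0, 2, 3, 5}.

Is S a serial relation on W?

Serial: yes — every world has a successor (e.g. 0 S 2).

Yes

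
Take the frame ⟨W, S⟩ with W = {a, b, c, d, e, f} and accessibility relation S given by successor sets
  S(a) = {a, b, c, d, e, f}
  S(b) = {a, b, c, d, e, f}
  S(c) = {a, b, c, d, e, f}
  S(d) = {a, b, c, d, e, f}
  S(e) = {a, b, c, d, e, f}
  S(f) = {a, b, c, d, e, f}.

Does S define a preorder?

Yes

Reflexive: yes — every world is S-related to itself.
Transitive: yes — every two-step S-path is closed by a direct edge.
So S is a preorder.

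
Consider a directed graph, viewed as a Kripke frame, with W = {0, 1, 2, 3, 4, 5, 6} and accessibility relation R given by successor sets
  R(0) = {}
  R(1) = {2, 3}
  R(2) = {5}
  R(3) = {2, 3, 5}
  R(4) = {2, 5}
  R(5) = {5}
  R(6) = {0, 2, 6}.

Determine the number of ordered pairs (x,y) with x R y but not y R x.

9

Enumerating: (1,2), (1,3), (2,5), (3,2), (3,5), (4,2), (4,5), (6,0), (6,2).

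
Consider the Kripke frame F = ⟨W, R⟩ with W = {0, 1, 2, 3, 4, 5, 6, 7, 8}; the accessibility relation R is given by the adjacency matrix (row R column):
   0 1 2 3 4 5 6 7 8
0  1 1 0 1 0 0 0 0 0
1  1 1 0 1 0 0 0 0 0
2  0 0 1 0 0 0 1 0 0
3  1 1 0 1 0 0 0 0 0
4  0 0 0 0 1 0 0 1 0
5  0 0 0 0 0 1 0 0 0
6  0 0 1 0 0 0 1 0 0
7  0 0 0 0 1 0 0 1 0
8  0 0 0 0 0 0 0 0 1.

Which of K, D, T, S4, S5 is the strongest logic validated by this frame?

S5

Serial (axiom D): yes — every world has a successor (e.g. 0 R 0).
Reflexive (axiom T): yes — every world is R-related to itself.
Transitive (axiom 4): yes — every two-step R-path is closed by a direct edge.
Euclidean (axiom 5): yes — any two successors of a common world are R-related.
So F validates K, D, T, S4, S5. The strongest is S5.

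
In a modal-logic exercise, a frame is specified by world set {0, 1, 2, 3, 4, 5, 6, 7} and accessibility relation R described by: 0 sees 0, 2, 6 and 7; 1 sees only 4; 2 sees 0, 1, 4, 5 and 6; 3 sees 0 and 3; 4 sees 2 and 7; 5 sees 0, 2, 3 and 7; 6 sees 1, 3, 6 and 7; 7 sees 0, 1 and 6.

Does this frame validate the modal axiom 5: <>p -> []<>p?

No

Axiom 5 corresponds to the accessibility relation being Euclidean.
Euclidean: no — 0 R 2 and 0 R 7, but not 2 R 7.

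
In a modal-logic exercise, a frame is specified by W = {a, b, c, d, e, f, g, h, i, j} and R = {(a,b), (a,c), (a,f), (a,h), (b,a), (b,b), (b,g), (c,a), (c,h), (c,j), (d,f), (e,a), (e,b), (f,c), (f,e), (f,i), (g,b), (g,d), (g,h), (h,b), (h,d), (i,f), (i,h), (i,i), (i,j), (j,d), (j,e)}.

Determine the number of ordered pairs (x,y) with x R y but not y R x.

17

Enumerating: (a,f), (a,h), (c,h), (c,j), (d,f), (e,a), (e,b), (f,c), (f,e), (g,d), (g,h), (h,b), (h,d), (i,h), (i,j), (j,d), (j,e).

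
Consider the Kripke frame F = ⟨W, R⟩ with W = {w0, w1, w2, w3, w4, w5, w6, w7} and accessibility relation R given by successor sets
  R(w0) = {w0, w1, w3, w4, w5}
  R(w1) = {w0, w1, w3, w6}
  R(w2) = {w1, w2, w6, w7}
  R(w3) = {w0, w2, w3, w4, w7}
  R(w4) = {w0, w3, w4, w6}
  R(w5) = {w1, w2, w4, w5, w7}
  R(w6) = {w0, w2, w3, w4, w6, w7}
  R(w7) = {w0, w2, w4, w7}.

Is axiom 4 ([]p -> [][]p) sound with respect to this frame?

The schema 4 characterises exactly the transitive frames.
Transitive: no — w0 R w1 and w1 R w6, but not w0 R w6.

No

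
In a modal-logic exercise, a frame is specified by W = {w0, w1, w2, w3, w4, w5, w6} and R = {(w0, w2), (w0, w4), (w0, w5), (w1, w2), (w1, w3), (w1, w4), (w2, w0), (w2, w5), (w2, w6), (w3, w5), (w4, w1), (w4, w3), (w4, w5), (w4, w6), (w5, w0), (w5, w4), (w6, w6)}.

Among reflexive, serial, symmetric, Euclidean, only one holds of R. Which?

serial

Reflexive: no — w0 is not related to itself.
Serial: yes — every world has a successor (e.g. w0 R w2).
Symmetric: no — w0 R w4 but not w4 R w0.
Euclidean: no — w0 R w2 and w0 R w4, but not w2 R w4.
Only serial holds.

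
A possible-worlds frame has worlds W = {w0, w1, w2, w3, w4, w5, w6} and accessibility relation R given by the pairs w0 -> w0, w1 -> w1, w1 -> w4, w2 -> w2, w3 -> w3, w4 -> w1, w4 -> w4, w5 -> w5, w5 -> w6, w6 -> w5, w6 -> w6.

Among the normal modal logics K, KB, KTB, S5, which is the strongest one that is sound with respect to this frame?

S5

Symmetric (axiom B): yes — every pair in R has its reverse in R.
Reflexive (axiom T): yes — every world is R-related to itself.
Euclidean (axiom 5): yes — any two successors of a common world are R-related.
So F validates K, KB, KTB, S5. The strongest is S5.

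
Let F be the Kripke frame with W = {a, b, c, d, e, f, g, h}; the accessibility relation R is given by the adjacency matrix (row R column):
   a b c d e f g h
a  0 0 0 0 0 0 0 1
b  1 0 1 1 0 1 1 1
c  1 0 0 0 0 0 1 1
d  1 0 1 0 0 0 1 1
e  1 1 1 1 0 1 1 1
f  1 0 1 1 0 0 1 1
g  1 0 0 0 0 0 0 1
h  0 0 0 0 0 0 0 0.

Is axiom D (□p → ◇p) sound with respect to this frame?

By correspondence theory, D is valid on a frame iff R is serial.
Serial: no — h has no R-successor.

No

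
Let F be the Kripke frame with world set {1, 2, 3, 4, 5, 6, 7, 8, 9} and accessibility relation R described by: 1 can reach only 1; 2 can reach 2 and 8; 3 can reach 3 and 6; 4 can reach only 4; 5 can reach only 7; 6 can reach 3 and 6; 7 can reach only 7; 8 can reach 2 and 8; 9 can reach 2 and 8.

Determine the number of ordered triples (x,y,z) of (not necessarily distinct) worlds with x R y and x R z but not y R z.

R is Euclidean; there are no such tuples.

0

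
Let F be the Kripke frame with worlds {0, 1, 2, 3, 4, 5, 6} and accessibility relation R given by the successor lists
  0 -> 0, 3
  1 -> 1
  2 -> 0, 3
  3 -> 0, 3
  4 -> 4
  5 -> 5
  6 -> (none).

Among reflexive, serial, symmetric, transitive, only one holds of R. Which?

Reflexive: no — 2 is not related to itself.
Serial: no — 6 has no R-successor.
Symmetric: no — 2 R 0 but not 0 R 2.
Transitive: yes — every two-step R-path is closed by a direct edge.
Only transitive holds.

transitive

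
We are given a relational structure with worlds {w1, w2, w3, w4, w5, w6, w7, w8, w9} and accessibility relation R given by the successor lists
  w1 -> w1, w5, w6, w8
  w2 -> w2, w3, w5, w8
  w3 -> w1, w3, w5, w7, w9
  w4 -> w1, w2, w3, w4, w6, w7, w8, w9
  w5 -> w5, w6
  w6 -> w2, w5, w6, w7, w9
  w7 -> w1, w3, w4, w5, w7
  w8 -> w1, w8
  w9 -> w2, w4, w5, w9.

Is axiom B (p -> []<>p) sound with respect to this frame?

No

Axiom B corresponds to the accessibility relation being symmetric.
Symmetric: no — w1 R w5 but not w5 R w1.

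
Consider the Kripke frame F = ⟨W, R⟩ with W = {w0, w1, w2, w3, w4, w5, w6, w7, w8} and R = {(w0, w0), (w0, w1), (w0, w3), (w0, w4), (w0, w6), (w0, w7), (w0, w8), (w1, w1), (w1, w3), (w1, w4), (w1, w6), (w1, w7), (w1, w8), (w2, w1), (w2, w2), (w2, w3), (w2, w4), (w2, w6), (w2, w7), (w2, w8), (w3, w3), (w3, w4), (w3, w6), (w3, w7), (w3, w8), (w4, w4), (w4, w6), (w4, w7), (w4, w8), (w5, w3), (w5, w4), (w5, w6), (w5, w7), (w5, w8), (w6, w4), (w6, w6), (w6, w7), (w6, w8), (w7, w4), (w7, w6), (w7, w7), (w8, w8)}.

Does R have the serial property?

Serial: yes — every world has a successor (e.g. w0 R w0).

Yes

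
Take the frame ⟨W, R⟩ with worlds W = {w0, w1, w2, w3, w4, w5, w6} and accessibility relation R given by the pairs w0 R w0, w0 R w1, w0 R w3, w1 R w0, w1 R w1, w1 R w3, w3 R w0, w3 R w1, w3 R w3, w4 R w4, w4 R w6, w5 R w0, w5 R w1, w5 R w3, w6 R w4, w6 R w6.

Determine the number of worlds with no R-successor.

1

Enumerating: w2.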